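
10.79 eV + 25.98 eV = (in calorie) 1.408e-18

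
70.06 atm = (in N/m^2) 7.099e+06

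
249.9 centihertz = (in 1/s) 2.499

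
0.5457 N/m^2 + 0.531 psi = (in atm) 0.03614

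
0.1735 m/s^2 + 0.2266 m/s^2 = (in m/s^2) 0.4001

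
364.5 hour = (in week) 2.17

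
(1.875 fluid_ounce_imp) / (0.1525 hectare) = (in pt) 9.903e-05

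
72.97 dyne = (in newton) 0.0007297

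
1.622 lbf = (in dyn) 7.215e+05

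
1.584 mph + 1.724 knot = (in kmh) 5.742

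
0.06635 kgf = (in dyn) 6.507e+04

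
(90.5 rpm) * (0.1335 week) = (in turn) 1.218e+05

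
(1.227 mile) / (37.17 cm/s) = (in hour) 1.476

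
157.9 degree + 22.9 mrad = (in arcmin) 9553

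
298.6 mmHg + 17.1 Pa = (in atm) 0.3931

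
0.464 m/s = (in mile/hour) 1.038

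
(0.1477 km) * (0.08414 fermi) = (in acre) 3.071e-18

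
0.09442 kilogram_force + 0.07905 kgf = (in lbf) 0.3824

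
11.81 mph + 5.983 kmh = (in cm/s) 694.1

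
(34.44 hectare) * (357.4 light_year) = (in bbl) 7.325e+24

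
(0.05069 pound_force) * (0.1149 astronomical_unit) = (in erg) 3.876e+16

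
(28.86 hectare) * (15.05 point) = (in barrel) 9638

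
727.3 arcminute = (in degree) 12.12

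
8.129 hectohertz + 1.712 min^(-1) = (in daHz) 81.29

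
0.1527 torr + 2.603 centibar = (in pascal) 2623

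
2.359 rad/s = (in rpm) 22.53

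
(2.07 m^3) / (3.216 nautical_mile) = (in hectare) 3.475e-08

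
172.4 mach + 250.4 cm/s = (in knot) 1.141e+05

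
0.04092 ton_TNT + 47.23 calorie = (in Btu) 1.623e+05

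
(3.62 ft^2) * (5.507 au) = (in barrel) 1.743e+12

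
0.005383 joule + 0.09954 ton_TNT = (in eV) 2.599e+27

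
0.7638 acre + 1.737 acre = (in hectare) 1.012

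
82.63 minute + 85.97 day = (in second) 7.433e+06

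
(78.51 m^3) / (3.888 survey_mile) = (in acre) 3.1e-06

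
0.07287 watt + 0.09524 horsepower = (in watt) 71.09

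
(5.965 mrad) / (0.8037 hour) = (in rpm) 1.969e-05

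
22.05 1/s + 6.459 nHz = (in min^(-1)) 1323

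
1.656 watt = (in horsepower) 0.002221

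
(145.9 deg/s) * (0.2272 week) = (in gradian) 2.228e+07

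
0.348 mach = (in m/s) 118.5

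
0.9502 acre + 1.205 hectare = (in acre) 3.928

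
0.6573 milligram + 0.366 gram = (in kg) 0.0003667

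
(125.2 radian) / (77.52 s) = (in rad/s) 1.615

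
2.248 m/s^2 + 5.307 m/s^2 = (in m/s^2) 7.555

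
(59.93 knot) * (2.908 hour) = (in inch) 1.271e+07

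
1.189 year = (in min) 6.249e+05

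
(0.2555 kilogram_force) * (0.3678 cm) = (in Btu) 8.735e-06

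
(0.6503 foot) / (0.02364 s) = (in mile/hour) 18.76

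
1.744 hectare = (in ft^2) 1.877e+05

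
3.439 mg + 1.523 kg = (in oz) 53.72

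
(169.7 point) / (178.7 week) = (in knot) 1.077e-09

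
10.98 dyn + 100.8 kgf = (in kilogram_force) 100.8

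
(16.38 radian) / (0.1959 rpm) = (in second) 798.5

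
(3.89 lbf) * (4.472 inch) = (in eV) 1.227e+19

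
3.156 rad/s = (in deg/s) 180.8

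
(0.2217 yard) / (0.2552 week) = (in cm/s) 0.0001313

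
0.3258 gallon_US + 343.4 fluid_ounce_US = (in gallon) 3.009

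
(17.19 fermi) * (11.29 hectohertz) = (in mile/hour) 4.341e-11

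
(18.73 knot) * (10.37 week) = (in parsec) 1.958e-09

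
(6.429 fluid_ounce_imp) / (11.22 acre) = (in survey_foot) 1.32e-08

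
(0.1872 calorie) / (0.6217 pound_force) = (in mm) 283.2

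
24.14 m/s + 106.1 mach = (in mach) 106.2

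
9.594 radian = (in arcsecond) 1.979e+06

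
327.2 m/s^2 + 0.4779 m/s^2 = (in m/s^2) 327.7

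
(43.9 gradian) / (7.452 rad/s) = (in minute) 0.001542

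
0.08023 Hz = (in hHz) 0.0008023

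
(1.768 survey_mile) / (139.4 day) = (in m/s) 0.0002362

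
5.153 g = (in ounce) 0.1818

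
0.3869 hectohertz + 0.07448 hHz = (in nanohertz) 4.614e+10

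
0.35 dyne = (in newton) 3.5e-06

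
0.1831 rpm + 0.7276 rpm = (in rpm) 0.9107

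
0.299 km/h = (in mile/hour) 0.1858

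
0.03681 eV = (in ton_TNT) 1.41e-30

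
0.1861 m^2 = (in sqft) 2.003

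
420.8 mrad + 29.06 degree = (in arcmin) 3190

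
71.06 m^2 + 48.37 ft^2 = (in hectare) 0.007555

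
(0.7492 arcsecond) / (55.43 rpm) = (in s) 6.257e-07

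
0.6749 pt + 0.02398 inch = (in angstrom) 8.472e+06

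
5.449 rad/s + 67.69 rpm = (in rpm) 119.7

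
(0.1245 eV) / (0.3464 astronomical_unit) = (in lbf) 8.653e-32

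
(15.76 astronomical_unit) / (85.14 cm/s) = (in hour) 7.692e+08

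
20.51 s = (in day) 0.0002374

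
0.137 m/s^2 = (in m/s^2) 0.137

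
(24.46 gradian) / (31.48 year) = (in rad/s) 3.87e-10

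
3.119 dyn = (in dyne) 3.119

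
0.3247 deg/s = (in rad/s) 0.005667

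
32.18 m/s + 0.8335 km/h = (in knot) 63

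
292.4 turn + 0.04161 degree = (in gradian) 1.17e+05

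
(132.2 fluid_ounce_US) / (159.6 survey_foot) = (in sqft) 0.0008651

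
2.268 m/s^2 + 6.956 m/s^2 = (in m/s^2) 9.224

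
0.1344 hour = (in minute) 8.064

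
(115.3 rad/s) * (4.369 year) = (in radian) 1.589e+10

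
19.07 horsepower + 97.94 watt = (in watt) 1.432e+04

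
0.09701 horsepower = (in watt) 72.34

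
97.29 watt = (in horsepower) 0.1305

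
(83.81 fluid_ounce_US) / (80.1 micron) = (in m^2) 30.94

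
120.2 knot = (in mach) 0.1816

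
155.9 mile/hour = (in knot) 135.5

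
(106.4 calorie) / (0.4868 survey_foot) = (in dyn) 3e+08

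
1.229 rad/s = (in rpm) 11.74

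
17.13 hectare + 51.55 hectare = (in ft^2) 7.393e+06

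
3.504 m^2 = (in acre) 0.0008659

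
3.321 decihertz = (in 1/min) 19.93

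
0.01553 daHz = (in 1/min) 9.318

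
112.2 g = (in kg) 0.1122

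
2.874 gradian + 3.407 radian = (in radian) 3.452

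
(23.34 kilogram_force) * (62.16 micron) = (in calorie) 0.0034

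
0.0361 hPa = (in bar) 3.61e-05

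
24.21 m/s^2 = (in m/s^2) 24.21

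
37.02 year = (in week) 1930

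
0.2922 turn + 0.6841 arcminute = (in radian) 1.836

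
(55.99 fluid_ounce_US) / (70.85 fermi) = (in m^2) 2.337e+10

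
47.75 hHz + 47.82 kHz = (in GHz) 5.26e-05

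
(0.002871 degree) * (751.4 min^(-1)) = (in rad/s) 0.0006275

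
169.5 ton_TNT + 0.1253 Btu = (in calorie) 1.695e+11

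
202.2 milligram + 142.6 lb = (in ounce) 2282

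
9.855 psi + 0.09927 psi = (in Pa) 6.863e+04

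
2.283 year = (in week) 119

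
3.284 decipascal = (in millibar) 0.003284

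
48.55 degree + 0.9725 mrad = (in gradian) 54.01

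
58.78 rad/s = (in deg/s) 3368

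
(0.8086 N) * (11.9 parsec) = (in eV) 1.853e+36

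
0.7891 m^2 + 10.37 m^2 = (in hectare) 0.001116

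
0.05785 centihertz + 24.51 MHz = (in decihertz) 2.451e+08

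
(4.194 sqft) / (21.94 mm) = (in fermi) 1.776e+16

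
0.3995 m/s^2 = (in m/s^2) 0.3995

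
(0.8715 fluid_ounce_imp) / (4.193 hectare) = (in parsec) 1.914e-26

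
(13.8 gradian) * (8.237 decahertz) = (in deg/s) 1023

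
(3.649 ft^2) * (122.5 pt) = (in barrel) 0.09215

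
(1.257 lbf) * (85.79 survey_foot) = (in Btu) 0.1386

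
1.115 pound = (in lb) 1.115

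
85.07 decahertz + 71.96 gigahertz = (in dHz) 7.196e+11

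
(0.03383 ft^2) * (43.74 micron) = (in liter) 0.0001375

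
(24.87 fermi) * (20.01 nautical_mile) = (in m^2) 9.216e-10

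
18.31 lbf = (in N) 81.45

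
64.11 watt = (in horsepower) 0.08597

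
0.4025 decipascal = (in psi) 5.838e-06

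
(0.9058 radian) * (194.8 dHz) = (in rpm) 168.5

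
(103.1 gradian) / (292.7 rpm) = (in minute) 0.0008806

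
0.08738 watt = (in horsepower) 0.0001172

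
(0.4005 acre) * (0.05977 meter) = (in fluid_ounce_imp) 3.409e+06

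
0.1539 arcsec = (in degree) 4.275e-05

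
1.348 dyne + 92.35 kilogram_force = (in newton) 905.6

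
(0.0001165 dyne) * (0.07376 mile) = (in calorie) 3.305e-08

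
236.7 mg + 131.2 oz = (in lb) 8.201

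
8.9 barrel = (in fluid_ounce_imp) 4.98e+04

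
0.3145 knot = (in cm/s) 16.18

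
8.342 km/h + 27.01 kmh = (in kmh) 35.35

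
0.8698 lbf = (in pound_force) 0.8698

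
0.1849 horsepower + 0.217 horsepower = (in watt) 299.7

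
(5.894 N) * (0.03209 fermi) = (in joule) 1.891e-16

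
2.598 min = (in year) 4.943e-06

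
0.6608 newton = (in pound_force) 0.1486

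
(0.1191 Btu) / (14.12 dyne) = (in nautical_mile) 480.5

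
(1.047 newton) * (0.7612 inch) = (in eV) 1.263e+17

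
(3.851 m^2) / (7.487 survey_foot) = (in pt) 4784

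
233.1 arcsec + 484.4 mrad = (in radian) 0.4855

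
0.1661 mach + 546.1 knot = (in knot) 656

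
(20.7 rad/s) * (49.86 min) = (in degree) 3.548e+06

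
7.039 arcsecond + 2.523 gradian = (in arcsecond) 8182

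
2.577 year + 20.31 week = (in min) 1.559e+06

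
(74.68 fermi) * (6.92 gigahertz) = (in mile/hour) 0.001156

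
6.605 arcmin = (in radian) 0.001921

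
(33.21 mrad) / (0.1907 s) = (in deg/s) 9.978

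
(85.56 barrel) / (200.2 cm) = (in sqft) 73.14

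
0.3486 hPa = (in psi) 0.005056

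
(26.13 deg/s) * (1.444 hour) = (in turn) 377.3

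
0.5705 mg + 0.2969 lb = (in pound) 0.2969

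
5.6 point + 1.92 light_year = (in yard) 1.987e+16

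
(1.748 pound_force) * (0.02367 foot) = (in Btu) 5.317e-05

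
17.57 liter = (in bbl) 0.1105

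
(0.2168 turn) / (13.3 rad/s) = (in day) 1.185e-06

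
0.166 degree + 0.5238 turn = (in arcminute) 1.132e+04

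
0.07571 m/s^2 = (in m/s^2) 0.07571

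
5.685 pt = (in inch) 0.07896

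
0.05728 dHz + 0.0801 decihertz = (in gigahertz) 1.374e-11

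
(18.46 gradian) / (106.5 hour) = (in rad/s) 7.563e-07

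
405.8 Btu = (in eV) 2.672e+24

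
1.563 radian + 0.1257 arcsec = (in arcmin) 5373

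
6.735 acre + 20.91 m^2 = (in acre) 6.74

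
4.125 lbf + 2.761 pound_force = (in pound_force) 6.886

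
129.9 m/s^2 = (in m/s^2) 129.9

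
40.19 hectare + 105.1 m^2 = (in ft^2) 4.327e+06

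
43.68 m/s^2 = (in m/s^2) 43.68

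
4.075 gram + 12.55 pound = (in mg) 5.697e+06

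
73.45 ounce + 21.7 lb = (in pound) 26.29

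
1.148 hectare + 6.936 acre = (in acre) 9.773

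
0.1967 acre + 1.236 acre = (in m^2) 5798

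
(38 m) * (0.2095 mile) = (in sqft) 1.379e+05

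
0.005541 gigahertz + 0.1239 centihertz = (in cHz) 5.541e+08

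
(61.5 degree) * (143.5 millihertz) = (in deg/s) 8.825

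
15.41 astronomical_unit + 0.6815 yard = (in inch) 9.076e+13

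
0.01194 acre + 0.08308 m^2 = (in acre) 0.01196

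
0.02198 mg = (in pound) 4.846e-08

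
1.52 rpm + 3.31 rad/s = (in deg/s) 198.8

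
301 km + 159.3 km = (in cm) 4.603e+07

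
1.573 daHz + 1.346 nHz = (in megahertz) 1.573e-05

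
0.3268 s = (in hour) 9.078e-05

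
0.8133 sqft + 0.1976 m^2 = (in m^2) 0.2732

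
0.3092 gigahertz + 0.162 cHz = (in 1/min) 1.855e+10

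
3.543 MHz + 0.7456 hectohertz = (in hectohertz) 3.543e+04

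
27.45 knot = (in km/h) 50.84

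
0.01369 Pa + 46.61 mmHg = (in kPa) 6.214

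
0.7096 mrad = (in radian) 0.0007096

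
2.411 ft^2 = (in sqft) 2.411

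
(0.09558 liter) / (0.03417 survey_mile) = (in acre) 4.295e-10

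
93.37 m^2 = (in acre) 0.02307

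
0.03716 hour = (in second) 133.8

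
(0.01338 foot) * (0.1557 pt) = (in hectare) 2.24e-11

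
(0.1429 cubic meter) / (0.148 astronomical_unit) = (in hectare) 6.454e-16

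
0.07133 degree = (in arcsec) 256.8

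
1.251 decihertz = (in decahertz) 0.01251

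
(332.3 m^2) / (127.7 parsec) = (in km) 8.433e-20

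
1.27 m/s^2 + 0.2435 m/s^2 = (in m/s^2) 1.514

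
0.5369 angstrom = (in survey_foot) 1.761e-10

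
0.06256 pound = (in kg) 0.02838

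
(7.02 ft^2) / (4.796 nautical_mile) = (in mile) 4.562e-08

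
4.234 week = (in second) 2.561e+06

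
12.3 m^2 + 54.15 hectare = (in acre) 133.8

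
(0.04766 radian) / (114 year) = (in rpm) 1.266e-10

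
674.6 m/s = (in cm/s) 6.746e+04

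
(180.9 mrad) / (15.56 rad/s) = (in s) 0.01163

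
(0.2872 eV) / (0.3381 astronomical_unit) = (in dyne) 9.098e-26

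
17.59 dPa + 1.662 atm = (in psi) 24.42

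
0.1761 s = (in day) 2.038e-06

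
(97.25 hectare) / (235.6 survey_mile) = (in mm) 2565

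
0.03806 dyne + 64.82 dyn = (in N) 0.0006486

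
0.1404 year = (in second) 4.428e+06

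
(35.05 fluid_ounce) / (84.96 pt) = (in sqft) 0.3723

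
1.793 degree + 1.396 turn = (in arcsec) 1.816e+06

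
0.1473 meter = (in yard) 0.1611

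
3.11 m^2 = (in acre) 0.0007685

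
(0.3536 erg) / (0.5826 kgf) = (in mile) 3.846e-12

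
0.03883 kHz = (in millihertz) 3.883e+04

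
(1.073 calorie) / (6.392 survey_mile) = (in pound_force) 9.811e-05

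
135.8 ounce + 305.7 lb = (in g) 1.425e+05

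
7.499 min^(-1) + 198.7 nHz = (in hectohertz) 0.00125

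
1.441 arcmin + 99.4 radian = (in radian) 99.4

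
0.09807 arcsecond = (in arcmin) 0.001635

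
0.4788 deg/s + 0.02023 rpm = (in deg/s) 0.6002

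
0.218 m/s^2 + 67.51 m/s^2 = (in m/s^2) 67.73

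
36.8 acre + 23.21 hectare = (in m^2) 3.81e+05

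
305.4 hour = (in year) 0.03486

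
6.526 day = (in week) 0.9323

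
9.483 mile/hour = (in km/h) 15.26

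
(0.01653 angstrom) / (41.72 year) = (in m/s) 1.256e-21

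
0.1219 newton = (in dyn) 1.219e+04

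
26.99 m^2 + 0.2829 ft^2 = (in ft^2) 290.8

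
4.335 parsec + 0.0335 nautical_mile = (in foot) 4.389e+17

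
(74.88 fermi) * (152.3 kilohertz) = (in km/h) 4.106e-08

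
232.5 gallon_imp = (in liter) 1057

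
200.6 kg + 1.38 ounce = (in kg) 200.6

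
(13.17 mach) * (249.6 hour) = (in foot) 1.322e+10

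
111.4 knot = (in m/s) 57.31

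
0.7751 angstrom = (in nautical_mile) 4.185e-14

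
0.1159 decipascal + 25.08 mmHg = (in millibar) 33.44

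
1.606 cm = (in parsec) 5.205e-19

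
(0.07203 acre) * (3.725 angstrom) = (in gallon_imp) 2.388e-05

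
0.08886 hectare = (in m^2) 888.6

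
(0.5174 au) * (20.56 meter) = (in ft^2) 1.713e+13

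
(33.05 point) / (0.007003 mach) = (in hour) 1.358e-06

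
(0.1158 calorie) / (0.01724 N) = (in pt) 7.966e+04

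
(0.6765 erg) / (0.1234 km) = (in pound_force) 1.232e-10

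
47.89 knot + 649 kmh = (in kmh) 737.7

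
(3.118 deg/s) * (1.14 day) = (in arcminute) 1.843e+07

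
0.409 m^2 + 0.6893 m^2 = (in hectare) 0.0001098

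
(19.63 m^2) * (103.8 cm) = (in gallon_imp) 4482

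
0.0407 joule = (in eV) 2.54e+17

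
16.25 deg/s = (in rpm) 2.708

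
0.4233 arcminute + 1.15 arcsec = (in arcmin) 0.4425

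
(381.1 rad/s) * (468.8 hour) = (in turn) 1.024e+08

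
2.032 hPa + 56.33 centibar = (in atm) 0.5579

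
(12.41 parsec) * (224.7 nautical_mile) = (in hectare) 1.594e+19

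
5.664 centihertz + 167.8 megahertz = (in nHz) 1.678e+17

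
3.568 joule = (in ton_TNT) 8.528e-10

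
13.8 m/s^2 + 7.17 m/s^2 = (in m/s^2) 20.97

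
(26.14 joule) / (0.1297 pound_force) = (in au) 3.029e-10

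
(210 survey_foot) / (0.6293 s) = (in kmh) 366.2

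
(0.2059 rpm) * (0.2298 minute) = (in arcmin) 1022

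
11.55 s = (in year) 3.662e-07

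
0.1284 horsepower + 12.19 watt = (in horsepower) 0.1447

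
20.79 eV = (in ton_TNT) 7.961e-28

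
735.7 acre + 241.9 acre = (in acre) 977.6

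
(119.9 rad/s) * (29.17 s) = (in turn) 556.6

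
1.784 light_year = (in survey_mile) 1.049e+13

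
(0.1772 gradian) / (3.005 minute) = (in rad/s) 1.544e-05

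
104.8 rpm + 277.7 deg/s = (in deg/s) 906.5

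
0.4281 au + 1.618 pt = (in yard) 7.004e+10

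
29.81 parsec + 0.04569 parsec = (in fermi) 9.213e+32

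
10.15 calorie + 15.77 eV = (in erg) 4.247e+08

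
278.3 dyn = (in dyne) 278.3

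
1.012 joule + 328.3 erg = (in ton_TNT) 2.419e-10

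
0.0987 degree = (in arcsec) 355.3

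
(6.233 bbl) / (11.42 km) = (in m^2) 8.677e-05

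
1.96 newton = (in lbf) 0.4406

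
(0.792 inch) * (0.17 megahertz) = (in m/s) 3420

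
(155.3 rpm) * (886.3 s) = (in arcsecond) 2.973e+09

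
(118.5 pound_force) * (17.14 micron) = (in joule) 0.009035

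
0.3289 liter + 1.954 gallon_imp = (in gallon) 2.434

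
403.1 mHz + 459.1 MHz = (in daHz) 4.591e+07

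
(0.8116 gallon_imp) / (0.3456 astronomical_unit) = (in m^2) 7.136e-14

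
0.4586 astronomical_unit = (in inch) 2.701e+12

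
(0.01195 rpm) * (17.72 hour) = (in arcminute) 2.744e+05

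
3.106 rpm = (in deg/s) 18.64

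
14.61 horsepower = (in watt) 1.089e+04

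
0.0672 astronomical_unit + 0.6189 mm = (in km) 1.005e+07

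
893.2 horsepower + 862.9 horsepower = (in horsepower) 1756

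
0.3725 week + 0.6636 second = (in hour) 62.58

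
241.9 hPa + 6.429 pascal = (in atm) 0.2388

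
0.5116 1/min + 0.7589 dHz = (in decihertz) 0.8442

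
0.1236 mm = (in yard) 0.0001352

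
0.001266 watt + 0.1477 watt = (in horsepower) 0.0001998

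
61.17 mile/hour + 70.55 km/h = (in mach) 0.1379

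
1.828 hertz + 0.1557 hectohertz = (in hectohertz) 0.174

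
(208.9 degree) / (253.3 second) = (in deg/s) 0.8247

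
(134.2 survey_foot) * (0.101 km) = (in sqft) 4.447e+04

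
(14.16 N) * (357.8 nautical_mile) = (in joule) 9.383e+06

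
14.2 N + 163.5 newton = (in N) 177.7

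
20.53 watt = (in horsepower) 0.02753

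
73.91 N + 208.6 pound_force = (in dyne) 1.002e+08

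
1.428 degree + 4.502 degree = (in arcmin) 355.8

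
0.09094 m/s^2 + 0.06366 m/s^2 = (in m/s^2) 0.1546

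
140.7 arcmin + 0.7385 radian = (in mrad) 779.4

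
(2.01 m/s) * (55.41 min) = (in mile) 4.152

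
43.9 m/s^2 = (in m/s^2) 43.9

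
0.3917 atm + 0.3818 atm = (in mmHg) 587.9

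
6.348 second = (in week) 1.05e-05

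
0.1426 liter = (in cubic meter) 0.0001426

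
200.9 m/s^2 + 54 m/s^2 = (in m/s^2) 254.9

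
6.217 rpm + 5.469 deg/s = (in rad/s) 0.7465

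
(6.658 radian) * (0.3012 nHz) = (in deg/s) 1.149e-07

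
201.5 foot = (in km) 0.06142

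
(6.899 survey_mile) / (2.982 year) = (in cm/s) 0.01181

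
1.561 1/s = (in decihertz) 15.61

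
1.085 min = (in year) 2.064e-06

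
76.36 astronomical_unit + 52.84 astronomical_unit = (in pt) 5.479e+16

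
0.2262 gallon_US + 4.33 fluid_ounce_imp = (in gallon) 0.2587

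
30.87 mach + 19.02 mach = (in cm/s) 1.699e+06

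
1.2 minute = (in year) 2.283e-06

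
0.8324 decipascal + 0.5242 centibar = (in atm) 0.005174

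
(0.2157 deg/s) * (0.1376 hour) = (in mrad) 1865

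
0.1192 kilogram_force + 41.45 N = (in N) 42.62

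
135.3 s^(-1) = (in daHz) 13.53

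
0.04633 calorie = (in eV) 1.21e+18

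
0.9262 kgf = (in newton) 9.083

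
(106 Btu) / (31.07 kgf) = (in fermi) 3.67e+17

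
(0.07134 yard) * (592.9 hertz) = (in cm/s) 3868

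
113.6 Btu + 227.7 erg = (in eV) 7.481e+23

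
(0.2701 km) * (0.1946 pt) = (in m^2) 0.01854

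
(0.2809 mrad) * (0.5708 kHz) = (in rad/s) 0.1603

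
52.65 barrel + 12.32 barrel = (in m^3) 10.33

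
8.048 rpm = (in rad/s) 0.8428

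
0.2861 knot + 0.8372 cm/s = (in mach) 0.0004568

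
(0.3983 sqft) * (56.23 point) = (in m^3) 0.000734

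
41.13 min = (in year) 7.825e-05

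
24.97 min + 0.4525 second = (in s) 1499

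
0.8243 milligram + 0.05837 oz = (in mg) 1656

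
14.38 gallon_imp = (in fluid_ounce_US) 2211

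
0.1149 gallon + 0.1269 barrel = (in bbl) 0.1296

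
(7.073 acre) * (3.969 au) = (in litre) 1.7e+19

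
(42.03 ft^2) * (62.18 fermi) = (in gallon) 6.414e-11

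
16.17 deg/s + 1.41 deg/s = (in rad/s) 0.3068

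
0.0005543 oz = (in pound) 3.464e-05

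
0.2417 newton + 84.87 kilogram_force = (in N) 832.5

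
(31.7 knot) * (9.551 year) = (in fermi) 4.912e+24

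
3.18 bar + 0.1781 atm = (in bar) 3.36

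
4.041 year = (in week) 210.7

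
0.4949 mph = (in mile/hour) 0.4949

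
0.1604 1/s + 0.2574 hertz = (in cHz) 41.78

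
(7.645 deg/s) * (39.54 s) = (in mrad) 5276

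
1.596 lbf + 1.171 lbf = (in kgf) 1.255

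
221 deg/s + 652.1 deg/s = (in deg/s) 873.1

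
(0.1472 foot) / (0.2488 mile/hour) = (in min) 0.006723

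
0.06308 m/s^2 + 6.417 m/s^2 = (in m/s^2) 6.48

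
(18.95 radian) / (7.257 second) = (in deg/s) 149.6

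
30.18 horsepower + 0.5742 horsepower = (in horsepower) 30.75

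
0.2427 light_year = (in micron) 2.296e+21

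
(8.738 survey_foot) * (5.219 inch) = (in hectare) 3.531e-05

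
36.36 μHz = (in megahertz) 3.636e-11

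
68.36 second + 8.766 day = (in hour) 210.4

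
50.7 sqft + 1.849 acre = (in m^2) 7487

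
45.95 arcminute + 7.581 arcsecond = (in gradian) 0.8533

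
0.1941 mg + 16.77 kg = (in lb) 36.97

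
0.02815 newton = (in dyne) 2815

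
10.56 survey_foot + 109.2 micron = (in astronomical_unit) 2.152e-11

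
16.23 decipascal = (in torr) 0.01217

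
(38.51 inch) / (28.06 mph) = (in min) 0.0013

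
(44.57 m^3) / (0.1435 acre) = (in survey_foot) 0.2518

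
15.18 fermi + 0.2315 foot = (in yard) 0.07717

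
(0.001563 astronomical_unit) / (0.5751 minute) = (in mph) 1.516e+07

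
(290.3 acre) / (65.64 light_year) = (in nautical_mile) 1.021e-15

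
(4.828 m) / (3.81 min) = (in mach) 6.203e-05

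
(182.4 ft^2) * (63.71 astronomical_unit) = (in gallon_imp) 3.553e+16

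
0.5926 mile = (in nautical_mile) 0.515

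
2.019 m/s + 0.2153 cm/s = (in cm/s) 202.1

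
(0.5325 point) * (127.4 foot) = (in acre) 1.803e-06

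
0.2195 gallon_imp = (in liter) 0.9979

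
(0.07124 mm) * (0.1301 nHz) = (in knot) 1.802e-14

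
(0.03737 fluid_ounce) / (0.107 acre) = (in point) 7.235e-06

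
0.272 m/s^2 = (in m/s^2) 0.272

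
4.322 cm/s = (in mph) 0.09668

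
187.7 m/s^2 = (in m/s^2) 187.7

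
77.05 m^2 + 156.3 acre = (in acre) 156.3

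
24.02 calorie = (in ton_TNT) 2.402e-08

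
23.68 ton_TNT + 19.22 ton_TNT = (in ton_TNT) 42.9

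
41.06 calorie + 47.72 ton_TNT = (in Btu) 1.892e+08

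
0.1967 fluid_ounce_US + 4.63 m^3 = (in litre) 4630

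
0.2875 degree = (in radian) 0.005018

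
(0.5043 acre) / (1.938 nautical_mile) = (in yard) 0.6218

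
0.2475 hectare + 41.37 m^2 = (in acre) 0.6218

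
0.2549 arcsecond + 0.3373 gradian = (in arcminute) 18.22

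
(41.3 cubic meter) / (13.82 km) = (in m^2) 0.002988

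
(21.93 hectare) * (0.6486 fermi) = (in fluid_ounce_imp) 5.006e-06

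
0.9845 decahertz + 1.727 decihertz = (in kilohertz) 0.01002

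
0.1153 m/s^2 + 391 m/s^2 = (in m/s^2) 391.1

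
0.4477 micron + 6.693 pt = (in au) 1.579e-14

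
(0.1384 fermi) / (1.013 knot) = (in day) 3.074e-21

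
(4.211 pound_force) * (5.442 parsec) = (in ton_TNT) 7.518e+08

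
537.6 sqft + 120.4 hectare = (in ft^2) 1.296e+07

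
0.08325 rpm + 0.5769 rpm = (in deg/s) 3.961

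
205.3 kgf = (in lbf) 452.6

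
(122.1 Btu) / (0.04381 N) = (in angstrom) 2.94e+16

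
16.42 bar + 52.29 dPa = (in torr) 1.232e+04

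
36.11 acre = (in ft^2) 1.573e+06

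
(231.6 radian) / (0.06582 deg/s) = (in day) 2.333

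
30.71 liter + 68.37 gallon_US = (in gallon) 76.48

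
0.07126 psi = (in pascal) 491.3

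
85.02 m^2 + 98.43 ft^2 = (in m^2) 94.16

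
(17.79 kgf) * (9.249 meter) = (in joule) 1614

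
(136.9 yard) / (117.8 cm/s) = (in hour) 0.02952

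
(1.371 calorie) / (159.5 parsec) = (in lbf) 2.62e-19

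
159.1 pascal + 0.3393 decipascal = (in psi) 0.02308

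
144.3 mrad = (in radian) 0.1443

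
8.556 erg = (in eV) 5.34e+12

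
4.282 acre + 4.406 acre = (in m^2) 3.516e+04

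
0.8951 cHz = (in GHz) 8.951e-12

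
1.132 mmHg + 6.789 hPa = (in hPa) 8.298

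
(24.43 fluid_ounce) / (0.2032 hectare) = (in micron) 0.3556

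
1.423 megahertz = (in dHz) 1.423e+07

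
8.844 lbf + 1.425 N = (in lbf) 9.164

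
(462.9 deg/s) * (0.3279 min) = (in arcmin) 5.464e+05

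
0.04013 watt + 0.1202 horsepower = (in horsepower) 0.1203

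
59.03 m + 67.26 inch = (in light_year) 6.42e-15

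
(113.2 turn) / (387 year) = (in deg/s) 3.339e-06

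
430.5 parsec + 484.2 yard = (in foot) 4.358e+19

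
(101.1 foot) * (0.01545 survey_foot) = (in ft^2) 1.562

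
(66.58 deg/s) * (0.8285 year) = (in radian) 3.036e+07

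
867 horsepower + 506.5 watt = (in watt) 6.47e+05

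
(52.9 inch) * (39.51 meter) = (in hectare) 0.005309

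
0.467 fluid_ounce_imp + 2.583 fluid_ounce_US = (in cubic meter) 8.966e-05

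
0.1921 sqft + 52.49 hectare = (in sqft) 5.65e+06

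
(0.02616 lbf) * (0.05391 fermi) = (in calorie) 1.499e-18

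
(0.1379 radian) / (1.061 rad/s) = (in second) 0.13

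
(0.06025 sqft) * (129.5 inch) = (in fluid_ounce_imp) 648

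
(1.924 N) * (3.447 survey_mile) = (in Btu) 10.12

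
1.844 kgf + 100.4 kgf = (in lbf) 225.4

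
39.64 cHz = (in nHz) 3.964e+08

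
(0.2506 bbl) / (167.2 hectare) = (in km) 2.383e-11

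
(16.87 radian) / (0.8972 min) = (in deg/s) 17.96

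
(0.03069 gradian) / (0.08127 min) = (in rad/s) 9.886e-05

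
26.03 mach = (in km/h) 3.191e+04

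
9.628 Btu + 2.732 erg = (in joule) 1.016e+04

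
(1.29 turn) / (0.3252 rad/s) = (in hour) 0.006923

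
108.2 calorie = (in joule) 452.7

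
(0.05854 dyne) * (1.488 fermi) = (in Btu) 8.256e-25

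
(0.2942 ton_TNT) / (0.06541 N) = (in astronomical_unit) 0.1258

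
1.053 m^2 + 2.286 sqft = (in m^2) 1.265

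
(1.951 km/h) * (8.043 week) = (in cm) 2.636e+08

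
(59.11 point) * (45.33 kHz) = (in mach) 2.776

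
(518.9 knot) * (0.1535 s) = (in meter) 40.98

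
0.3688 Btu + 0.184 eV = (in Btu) 0.3688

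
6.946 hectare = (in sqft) 7.477e+05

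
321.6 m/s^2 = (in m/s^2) 321.6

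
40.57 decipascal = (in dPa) 40.57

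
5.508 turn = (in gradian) 2203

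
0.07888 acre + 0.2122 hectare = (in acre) 0.6032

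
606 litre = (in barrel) 3.812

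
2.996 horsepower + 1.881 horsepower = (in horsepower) 4.877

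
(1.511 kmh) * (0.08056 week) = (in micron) 2.045e+10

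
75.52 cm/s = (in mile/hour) 1.689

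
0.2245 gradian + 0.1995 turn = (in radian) 1.257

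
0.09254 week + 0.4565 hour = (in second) 5.761e+04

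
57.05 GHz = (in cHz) 5.705e+12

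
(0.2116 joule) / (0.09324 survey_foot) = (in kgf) 0.7592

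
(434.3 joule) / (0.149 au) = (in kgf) 1.987e-09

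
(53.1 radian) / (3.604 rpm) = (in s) 140.7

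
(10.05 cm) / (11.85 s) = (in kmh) 0.03053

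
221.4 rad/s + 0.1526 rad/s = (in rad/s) 221.6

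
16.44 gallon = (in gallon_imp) 13.69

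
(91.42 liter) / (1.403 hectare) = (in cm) 0.0006516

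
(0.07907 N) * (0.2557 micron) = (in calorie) 4.832e-09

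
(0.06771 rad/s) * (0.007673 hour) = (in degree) 107.2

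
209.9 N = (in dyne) 2.099e+07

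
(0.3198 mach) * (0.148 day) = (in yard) 1.523e+06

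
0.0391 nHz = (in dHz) 3.91e-10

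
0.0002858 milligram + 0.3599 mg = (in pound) 7.941e-07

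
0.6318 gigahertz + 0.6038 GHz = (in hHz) 1.236e+07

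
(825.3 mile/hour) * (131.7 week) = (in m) 2.939e+10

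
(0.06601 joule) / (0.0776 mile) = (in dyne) 52.86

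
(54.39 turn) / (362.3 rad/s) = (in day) 1.092e-05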